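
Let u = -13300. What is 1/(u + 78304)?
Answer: 1/65004 ≈ 1.5384e-5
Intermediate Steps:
1/(u + 78304) = 1/(-13300 + 78304) = 1/65004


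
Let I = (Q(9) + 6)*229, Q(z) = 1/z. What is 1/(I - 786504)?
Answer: -9/7065941 ≈ -1.2737e-6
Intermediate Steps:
I = 12595/9 (I = (1/9 + 6)*229 = (⅑ + 6)*229 = (55/9)*229 = 12595/9 ≈ 1399.4)
1/(I - 786504) = 1/(12595/9 - 786504) = 1/(-7065941/9) = -9/7065941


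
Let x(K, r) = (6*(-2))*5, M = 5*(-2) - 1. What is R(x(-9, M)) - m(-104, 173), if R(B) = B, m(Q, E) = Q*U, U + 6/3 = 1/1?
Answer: -164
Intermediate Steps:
U = -1 (U = -2 + 1/1 = -2 + 1*1 = -2 + 1 = -1)
M = -11 (M = -10 - 1 = -11)
x(K, r) = -60 (x(K, r) = -12*5 = -60)
m(Q, E) = -Q (m(Q, E) = Q*(-1) = -Q)
R(x(-9, M)) - m(-104, 173) = -60 - (-1)*(-104) = -60 - 1*104 = -60 - 104 = -164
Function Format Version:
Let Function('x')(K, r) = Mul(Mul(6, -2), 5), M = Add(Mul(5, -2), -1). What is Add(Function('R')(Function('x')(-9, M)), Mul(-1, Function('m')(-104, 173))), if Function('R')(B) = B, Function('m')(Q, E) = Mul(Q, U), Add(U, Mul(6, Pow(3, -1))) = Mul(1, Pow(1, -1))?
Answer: -164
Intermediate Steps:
U = -1 (U = Add(-2, Mul(1, Pow(1, -1))) = Add(-2, Mul(1, 1)) = Add(-2, 1) = -1)
M = -11 (M = Add(-10, -1) = -11)
Function('x')(K, r) = -60 (Function('x')(K, r) = Mul(-12, 5) = -60)
Function('m')(Q, E) = Mul(-1, Q) (Function('m')(Q, E) = Mul(Q, -1) = Mul(-1, Q))
Add(Function('R')(Function('x')(-9, M)), Mul(-1, Function('m')(-104, 173))) = Add(-60, Mul(-1, Mul(-1, -104))) = Add(-60, Mul(-1, 104)) = Add(-60, -104) = -164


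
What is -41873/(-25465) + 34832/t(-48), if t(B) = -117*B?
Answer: 70134728/8938215 ≈ 7.8466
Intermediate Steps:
-41873/(-25465) + 34832/t(-48) = -41873/(-25465) + 34832/((-117*(-48))) = -41873*(-1/25465) + 34832/5616 = 41873/25465 + 34832*(1/5616) = 41873/25465 + 2177/351 = 70134728/8938215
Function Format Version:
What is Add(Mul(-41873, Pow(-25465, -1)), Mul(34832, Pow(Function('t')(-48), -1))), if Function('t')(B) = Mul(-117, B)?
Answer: Rational(70134728, 8938215) ≈ 7.8466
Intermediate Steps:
Add(Mul(-41873, Pow(-25465, -1)), Mul(34832, Pow(Function('t')(-48), -1))) = Add(Mul(-41873, Pow(-25465, -1)), Mul(34832, Pow(Mul(-117, -48), -1))) = Add(Mul(-41873, Rational(-1, 25465)), Mul(34832, Pow(5616, -1))) = Add(Rational(41873, 25465), Mul(34832, Rational(1, 5616))) = Add(Rational(41873, 25465), Rational(2177, 351)) = Rational(70134728, 8938215)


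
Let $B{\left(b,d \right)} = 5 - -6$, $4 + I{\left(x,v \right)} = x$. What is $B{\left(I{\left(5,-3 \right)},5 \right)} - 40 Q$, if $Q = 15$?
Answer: $-589$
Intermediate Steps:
$I{\left(x,v \right)} = -4 + x$
$B{\left(b,d \right)} = 11$ ($B{\left(b,d \right)} = 5 + 6 = 11$)
$B{\left(I{\left(5,-3 \right)},5 \right)} - 40 Q = 11 - 600 = -589$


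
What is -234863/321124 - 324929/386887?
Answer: -195207941677/124238700988 ≈ -1.5712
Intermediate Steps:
-234863/321124 - 324929/386887 = -195207941677/124238700988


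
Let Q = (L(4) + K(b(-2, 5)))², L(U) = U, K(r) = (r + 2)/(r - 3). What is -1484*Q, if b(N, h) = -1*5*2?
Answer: -5342400/169 ≈ -31612.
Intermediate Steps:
b(N, h) = -10 (b(N, h) = -5*2 = -10)
K(r) = (2 + r)/(-3 + r)
Q = 3600/169 (Q = (4 + (2 - 10)/(-3 - 10))² = (4 - 8/(-13))² = (4 - 1/13*(-8))² = (4 + 8/13)² = (60/13)² = 3600/169 ≈ 21.302)
-1484*Q = -1484*3600/169 = -5342400/169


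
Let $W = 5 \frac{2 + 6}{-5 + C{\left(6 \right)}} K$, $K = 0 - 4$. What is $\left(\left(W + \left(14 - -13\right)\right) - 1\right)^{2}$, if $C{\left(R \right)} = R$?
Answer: $17956$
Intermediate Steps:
$K = -4$ ($K = 0 - 4 = -4$)
$W = -160$ ($W = 5 \frac{2 + 6}{-5 + 6} \left(-4\right) = 5 \cdot \frac{8}{1} \left(-4\right) = 5 \cdot 8 \cdot 1 \left(-4\right) = 5 \cdot 8 \left(-4\right) = 40 \left(-4\right) = -160$)
$\left(\left(W + \left(14 - -13\right)\right) - 1\right)^{2} = \left(\left(-160 + \left(14 - -13\right)\right) - 1\right)^{2} = \left(\left(-160 + \left(14 + 13\right)\right) - 1\right)^{2} = \left(\left(-160 + 27\right) - 1\right)^{2} = \left(-133 - 1\right)^{2} = \left(-134\right)^{2} = 17956$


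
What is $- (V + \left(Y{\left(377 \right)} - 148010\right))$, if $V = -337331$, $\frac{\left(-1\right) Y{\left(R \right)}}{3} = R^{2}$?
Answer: $911728$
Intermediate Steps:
$Y{\left(R \right)} = - 3 R^{2}$
$- (V + \left(Y{\left(377 \right)} - 148010\right)) = - (-337331 - \left(148010 + 3 \cdot 377^{2}\right)) = - (-337331 - 574397) = \left(-1\right) \left(-911728\right) = 911728$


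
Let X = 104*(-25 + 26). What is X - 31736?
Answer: -31632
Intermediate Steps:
X = 104 (X = 104*1 = 104)
X - 31736 = 104 - 31736 = -31632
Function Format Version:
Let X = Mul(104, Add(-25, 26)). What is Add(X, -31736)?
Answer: -31632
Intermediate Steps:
X = 104 (X = Mul(104, 1) = 104)
Add(X, -31736) = Add(104, -31736) = -31632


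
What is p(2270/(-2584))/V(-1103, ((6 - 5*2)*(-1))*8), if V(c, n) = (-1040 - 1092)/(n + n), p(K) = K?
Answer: 4540/172159 ≈ 0.026371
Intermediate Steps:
V(c, n) = -1066/n (V(c, n) = -2132*1/(2*n) = -1066/n)
p(2270/(-2584))/V(-1103, ((6 - 5*2)*(-1))*8) = (2270/(-2584))/((-1066*(-1/(8*(6 - 5*2))))) = (2270*(-1/2584))/((-1066*(-1/(8*(6 - 10))))) = -1135/(1292*((-1066/(-4*(-1)*8)))) = -1135/(1292*((-1066/(4*8)))) = -1135/(1292*((-1066/32))) = -1135/(1292*((-1066*1/32))) = -1135/(1292*(-533/16)) = -1135/1292*(-16/533) = 4540/172159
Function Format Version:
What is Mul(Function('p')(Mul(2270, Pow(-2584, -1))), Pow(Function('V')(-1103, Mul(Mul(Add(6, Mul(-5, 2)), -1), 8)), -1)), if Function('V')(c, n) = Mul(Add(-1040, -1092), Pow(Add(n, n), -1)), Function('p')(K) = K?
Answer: Rational(4540, 172159) ≈ 0.026371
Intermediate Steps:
Function('V')(c, n) = Mul(-1066, Pow(n, -1)) (Function('V')(c, n) = Mul(-2132, Pow(Mul(2, n), -1)) = Mul(-2132, Mul(Rational(1, 2), Pow(n, -1))) = Mul(-1066, Pow(n, -1)))
Mul(Function('p')(Mul(2270, Pow(-2584, -1))), Pow(Function('V')(-1103, Mul(Mul(Add(6, Mul(-5, 2)), -1), 8)), -1)) = Mul(Mul(2270, Pow(-2584, -1)), Pow(Mul(-1066, Pow(Mul(Mul(Add(6, Mul(-5, 2)), -1), 8), -1)), -1)) = Mul(Mul(2270, Rational(-1, 2584)), Pow(Mul(-1066, Pow(Mul(Mul(Add(6, -10), -1), 8), -1)), -1)) = Mul(Rational(-1135, 1292), Pow(Mul(-1066, Pow(Mul(Mul(-4, -1), 8), -1)), -1)) = Mul(Rational(-1135, 1292), Pow(Mul(-1066, Pow(Mul(4, 8), -1)), -1)) = Mul(Rational(-1135, 1292), Pow(Mul(-1066, Pow(32, -1)), -1)) = Mul(Rational(-1135, 1292), Pow(Mul(-1066, Rational(1, 32)), -1)) = Mul(Rational(-1135, 1292), Pow(Rational(-533, 16), -1)) = Mul(Rational(-1135, 1292), Rational(-16, 533)) = Rational(4540, 172159)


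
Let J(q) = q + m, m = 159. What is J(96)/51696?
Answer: 85/17232 ≈ 0.0049327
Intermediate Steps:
J(q) = 159 + q (J(q) = q + 159 = 159 + q)
J(96)/51696 = (159 + 96)/51696 = 255*(1/51696) = 85/17232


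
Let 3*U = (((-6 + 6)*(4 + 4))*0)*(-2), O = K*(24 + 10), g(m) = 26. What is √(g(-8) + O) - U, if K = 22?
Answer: 3*√86 ≈ 27.821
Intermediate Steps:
O = 748 (O = 22*(24 + 10) = 22*34 = 748)
U = 0 (U = ((((-6 + 6)*(4 + 4))*0)*(-2))/3 = (((0*8)*0)*(-2))/3 = ((0*0)*(-2))/3 = (0*(-2))/3 = (⅓)*0 = 0)
√(g(-8) + O) - U = √(26 + 748) - 1*0 = √774 + 0 = 3*√86 + 0 = 3*√86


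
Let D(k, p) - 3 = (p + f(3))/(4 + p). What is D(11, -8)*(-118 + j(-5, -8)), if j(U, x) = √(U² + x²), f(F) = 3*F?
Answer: -649/2 + 11*√89/4 ≈ -298.56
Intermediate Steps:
D(k, p) = 3 + (9 + p)/(4 + p) (D(k, p) = 3 + (p + 3*3)/(4 + p) = 3 + (p + 9)/(4 + p) = 3 + (9 + p)/(4 + p))
D(11, -8)*(-118 + j(-5, -8)) = ((21 + 4*(-8))/(4 - 8))*(-118 + √((-5)² + (-8)²)) = ((21 - 32)/(-4))*(-118 + √(25 + 64)) = (-¼*(-11))*(-118 + √89) = 11*(-118 + √89)/4 = -649/2 + 11*√89/4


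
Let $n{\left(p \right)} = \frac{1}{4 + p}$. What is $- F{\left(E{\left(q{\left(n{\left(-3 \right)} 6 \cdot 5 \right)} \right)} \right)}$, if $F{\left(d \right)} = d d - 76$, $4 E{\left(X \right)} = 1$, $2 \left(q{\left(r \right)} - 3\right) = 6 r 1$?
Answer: $\frac{1215}{16} \approx 75.938$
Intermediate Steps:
$q{\left(r \right)} = 3 + 3 r$ ($q{\left(r \right)} = 3 + \frac{6 r 1}{2} = 3 + \frac{6 r}{2} = 3 + 3 r$)
$E{\left(X \right)} = \frac{1}{4}$ ($E{\left(X \right)} = \frac{1}{4} \cdot 1 = \frac{1}{4}$)
$F{\left(d \right)} = -76 + d^{2}$ ($F{\left(d \right)} = d^{2} - 76 = -76 + d^{2}$)
$- F{\left(E{\left(q{\left(n{\left(-3 \right)} 6 \cdot 5 \right)} \right)} \right)} = - (-76 + \left(\frac{1}{4}\right)^{2}) = - (-76 + \frac{1}{16}) = \left(-1\right) \left(- \frac{1215}{16}\right) = \frac{1215}{16}$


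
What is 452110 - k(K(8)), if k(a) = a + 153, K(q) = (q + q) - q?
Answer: 451949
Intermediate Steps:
K(q) = q (K(q) = 2*q - q = q)
k(a) = 153 + a
452110 - k(K(8)) = 452110 - (153 + 8) = 452110 - 1*161 = 452110 - 161 = 451949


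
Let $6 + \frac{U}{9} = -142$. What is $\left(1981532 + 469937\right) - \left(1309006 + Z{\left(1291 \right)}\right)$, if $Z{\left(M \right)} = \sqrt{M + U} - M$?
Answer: $1143754 - i \sqrt{41} \approx 1.1438 \cdot 10^{6} - 6.4031 i$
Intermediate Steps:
$U = -1332$ ($U = -54 + 9 \left(-142\right) = -54 - 1278 = -1332$)
$Z{\left(M \right)} = \sqrt{-1332 + M} - M$ ($Z{\left(M \right)} = \sqrt{M - 1332} - M = \sqrt{-1332 + M} - M$)
$\left(1981532 + 469937\right) - \left(1309006 + Z{\left(1291 \right)}\right) = \left(1981532 + 469937\right) - \left(1309006 - 1291 + \sqrt{-1332 + 1291}\right) = 2451469 - \left(1307715 + \sqrt{-41}\right) = 2451469 - \left(1307715 + i \sqrt{41}\right) = 1143754 - i \sqrt{41}$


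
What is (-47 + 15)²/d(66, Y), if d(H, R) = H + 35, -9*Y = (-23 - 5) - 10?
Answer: 1024/101 ≈ 10.139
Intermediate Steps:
Y = 38/9 (Y = -((-23 - 5) - 10)/9 = -(-28 - 10)/9 = -⅑*(-38) = 38/9 ≈ 4.2222)
d(H, R) = 35 + H
(-47 + 15)²/d(66, Y) = (-47 + 15)²/(35 + 66) = (-32)²/101 = 1024*(1/101) = 1024/101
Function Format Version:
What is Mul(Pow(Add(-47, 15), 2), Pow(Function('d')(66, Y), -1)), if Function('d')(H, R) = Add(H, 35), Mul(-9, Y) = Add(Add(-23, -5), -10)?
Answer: Rational(1024, 101) ≈ 10.139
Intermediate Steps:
Y = Rational(38, 9) (Y = Mul(Rational(-1, 9), Add(Add(-23, -5), -10)) = Mul(Rational(-1, 9), Add(-28, -10)) = Mul(Rational(-1, 9), -38) = Rational(38, 9) ≈ 4.2222)
Function('d')(H, R) = Add(35, H)
Mul(Pow(Add(-47, 15), 2), Pow(Function('d')(66, Y), -1)) = Mul(Pow(Add(-47, 15), 2), Pow(Add(35, 66), -1)) = Mul(Pow(-32, 2), Pow(101, -1)) = Mul(1024, Rational(1, 101)) = Rational(1024, 101)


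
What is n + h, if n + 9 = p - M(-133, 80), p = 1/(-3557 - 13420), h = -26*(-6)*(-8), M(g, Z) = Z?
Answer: -22698250/16977 ≈ -1337.0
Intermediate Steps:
h = -1248 (h = 156*(-8) = -1248)
p = -1/16977 (p = 1/(-16977) = -1/16977 ≈ -5.8903e-5)
n = -1510954/16977 (n = -9 + (-1/16977 - 1*80) = -9 + (-1/16977 - 80) = -9 - 1358161/16977 = -1510954/16977 ≈ -89.000)
n + h = -1510954/16977 - 1248 = -22698250/16977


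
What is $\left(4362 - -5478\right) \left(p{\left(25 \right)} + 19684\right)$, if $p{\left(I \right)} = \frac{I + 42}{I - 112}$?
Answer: $\frac{5616806480}{29} \approx 1.9368 \cdot 10^{8}$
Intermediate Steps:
$p{\left(I \right)} = \frac{42 + I}{-112 + I}$
$\left(4362 - -5478\right) \left(p{\left(25 \right)} + 19684\right) = \left(4362 - -5478\right) \left(\frac{42 + 25}{-112 + 25} + 19684\right) = \left(4362 + \left(5589 - 111\right)\right) \left(\frac{1}{-87} \cdot 67 + 19684\right) = \left(4362 + 5478\right) \left(\left(- \frac{1}{87}\right) 67 + 19684\right) = 9840 \left(- \frac{67}{87} + 19684\right) = 9840 \cdot \frac{1712441}{87} = \frac{5616806480}{29}$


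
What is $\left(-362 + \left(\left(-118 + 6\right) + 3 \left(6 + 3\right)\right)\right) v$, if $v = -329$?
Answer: $147063$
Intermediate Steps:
$\left(-362 + \left(\left(-118 + 6\right) + 3 \left(6 + 3\right)\right)\right) v = \left(-362 + \left(\left(-118 + 6\right) + 3 \left(6 + 3\right)\right)\right) \left(-329\right) = \left(-362 + \left(-112 + 3 \cdot 9\right)\right) \left(-329\right) = \left(-362 + \left(-112 + 27\right)\right) \left(-329\right) = \left(-362 - 85\right) \left(-329\right) = \left(-447\right) \left(-329\right) = 147063$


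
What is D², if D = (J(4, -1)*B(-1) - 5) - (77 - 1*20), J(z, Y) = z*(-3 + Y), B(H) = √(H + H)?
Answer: 3332 + 1984*I*√2 ≈ 3332.0 + 2805.8*I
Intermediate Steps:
B(H) = √2*√H (B(H) = √(2*H) = √2*√H)
D = -62 - 16*I*√2 (D = ((4*(-3 - 1))*(√2*√(-1)) - 5) - (77 - 1*20) = ((4*(-4))*(√2*I) - 5) - (77 - 20) = (-16*I*√2 - 5) - 1*57 = (-16*I*√2 - 5) - 57 = (-5 - 16*I*√2) - 57 = -62 - 16*I*√2 ≈ -62.0 - 22.627*I)
D² = (-62 - 16*I*√2)²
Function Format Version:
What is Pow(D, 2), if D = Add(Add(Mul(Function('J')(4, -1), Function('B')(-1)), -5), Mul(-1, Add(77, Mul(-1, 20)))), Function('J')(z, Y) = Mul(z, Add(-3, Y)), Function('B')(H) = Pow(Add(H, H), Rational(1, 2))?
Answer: Add(3332, Mul(1984, I, Pow(2, Rational(1, 2)))) ≈ Add(3332.0, Mul(2805.8, I))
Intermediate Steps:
Function('B')(H) = Mul(Pow(2, Rational(1, 2)), Pow(H, Rational(1, 2))) (Function('B')(H) = Pow(Mul(2, H), Rational(1, 2)) = Mul(Pow(2, Rational(1, 2)), Pow(H, Rational(1, 2))))
D = Add(-62, Mul(-16, I, Pow(2, Rational(1, 2)))) (D = Add(Add(Mul(Mul(4, Add(-3, -1)), Mul(Pow(2, Rational(1, 2)), Pow(-1, Rational(1, 2)))), -5), Mul(-1, Add(77, Mul(-1, 20)))) = Add(Add(Mul(Mul(4, -4), Mul(Pow(2, Rational(1, 2)), I)), -5), Mul(-1, Add(77, -20))) = Add(Add(Mul(-16, Mul(I, Pow(2, Rational(1, 2)))), -5), Mul(-1, 57)) = Add(Add(Mul(-16, I, Pow(2, Rational(1, 2))), -5), -57) = Add(Add(-5, Mul(-16, I, Pow(2, Rational(1, 2)))), -57) = Add(-62, Mul(-16, I, Pow(2, Rational(1, 2)))) ≈ Add(-62.000, Mul(-22.627, I)))
Pow(D, 2) = Pow(Add(-62, Mul(-16, I, Pow(2, Rational(1, 2)))), 2)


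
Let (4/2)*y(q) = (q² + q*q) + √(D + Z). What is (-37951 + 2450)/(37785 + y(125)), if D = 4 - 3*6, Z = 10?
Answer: -1896108410/2852628101 + 35501*I/2852628101 ≈ -0.66469 + 1.2445e-5*I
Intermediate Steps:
D = -14 (D = 4 - 18 = -14)
y(q) = I + q² (y(q) = ((q² + q*q) + √(-14 + 10))/2 = ((q² + q²) + √(-4))/2 = (2*q² + 2*I)/2 = (2*I + 2*q²)/2 = I + q²)
(-37951 + 2450)/(37785 + y(125)) = (-37951 + 2450)/(37785 + (I + 125²)) = -35501/(37785 + (I + 15625)) = -35501/(37785 + (15625 + I)) = -35501*(53410 - I)/2852628101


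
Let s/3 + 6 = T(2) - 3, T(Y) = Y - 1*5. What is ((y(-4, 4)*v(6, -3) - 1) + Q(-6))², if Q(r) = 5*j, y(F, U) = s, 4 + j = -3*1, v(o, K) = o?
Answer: 63504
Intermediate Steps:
j = -7 (j = -4 - 3*1 = -4 - 3 = -7)
T(Y) = -5 + Y (T(Y) = Y - 5 = -5 + Y)
s = -36 (s = -18 + 3*((-5 + 2) - 3) = -18 + 3*(-3 - 3) = -18 + 3*(-6) = -18 - 18 = -36)
y(F, U) = -36
Q(r) = -35 (Q(r) = 5*(-7) = -35)
((y(-4, 4)*v(6, -3) - 1) + Q(-6))² = ((-36*6 - 1) - 35)² = ((-216 - 1) - 35)² = (-217 - 35)² = (-252)² = 63504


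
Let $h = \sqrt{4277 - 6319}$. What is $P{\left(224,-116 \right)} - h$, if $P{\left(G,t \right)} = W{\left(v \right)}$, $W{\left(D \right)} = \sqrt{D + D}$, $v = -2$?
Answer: $i \left(2 - \sqrt{2042}\right) \approx - 43.188 i$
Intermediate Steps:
$W{\left(D \right)} = \sqrt{2} \sqrt{D}$ ($W{\left(D \right)} = \sqrt{2 D} = \sqrt{2} \sqrt{D}$)
$P{\left(G,t \right)} = 2 i$ ($P{\left(G,t \right)} = \sqrt{2} \sqrt{-2} = \sqrt{2} i \sqrt{2} = 2 i$)
$h = i \sqrt{2042}$ ($h = \sqrt{-2042} = i \sqrt{2042} \approx 45.188 i$)
$P{\left(224,-116 \right)} - h = 2 i - i \sqrt{2042}$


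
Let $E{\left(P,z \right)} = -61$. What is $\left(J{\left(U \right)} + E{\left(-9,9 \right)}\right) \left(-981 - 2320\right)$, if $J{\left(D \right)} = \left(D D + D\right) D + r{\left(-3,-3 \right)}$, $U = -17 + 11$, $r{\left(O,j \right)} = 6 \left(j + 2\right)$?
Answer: $815347$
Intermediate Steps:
$r{\left(O,j \right)} = 12 + 6 j$ ($r{\left(O,j \right)} = 6 \left(2 + j\right) = 12 + 6 j$)
$U = -6$
$J{\left(D \right)} = -6 + D \left(D + D^{2}\right)$ ($J{\left(D \right)} = \left(D D + D\right) D + \left(12 + 6 \left(-3\right)\right) = \left(D^{2} + D\right) D + \left(12 - 18\right) = \left(D + D^{2}\right) D - 6 = D \left(D + D^{2}\right) - 6 = -6 + D \left(D + D^{2}\right)$)
$\left(J{\left(U \right)} + E{\left(-9,9 \right)}\right) \left(-981 - 2320\right) = \left(\left(-6 + \left(-6\right)^{2} + \left(-6\right)^{3}\right) - 61\right) \left(-981 - 2320\right) = \left(\left(-6 + 36 - 216\right) - 61\right) \left(-3301\right) = \left(-186 - 61\right) \left(-3301\right) = \left(-247\right) \left(-3301\right) = 815347$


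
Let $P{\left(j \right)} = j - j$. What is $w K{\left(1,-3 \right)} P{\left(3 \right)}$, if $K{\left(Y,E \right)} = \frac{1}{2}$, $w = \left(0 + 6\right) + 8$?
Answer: $0$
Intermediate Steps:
$w = 14$ ($w = 6 + 8 = 14$)
$K{\left(Y,E \right)} = \frac{1}{2}$
$P{\left(j \right)} = 0$
$w K{\left(1,-3 \right)} P{\left(3 \right)} = 14 \cdot \frac{1}{2} \cdot 0 = 7 \cdot 0 = 0$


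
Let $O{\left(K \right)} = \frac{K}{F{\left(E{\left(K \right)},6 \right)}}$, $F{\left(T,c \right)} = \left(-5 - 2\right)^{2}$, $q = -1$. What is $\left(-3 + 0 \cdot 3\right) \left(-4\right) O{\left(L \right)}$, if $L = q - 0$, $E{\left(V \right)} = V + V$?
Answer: $- \frac{12}{49} \approx -0.2449$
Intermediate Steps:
$E{\left(V \right)} = 2 V$
$F{\left(T,c \right)} = 49$ ($F{\left(T,c \right)} = \left(-7\right)^{2} = 49$)
$L = -1$ ($L = -1 - 0 = -1 + 0 = -1$)
$O{\left(K \right)} = \frac{K}{49}$
$\left(-3 + 0 \cdot 3\right) \left(-4\right) O{\left(L \right)} = \left(-3 + 0 \cdot 3\right) \left(-4\right) \frac{1}{49} \left(-1\right) = \left(-3 + 0\right) \left(-4\right) \left(- \frac{1}{49}\right) = \left(-3\right) \left(-4\right) \left(- \frac{1}{49}\right) = 12 \left(- \frac{1}{49}\right) = - \frac{12}{49}$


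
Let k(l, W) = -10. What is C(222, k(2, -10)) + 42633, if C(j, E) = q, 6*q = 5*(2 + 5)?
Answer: 255833/6 ≈ 42639.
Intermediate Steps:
q = 35/6 (q = (5*(2 + 5))/6 = (5*7)/6 = (⅙)*35 = 35/6 ≈ 5.8333)
C(j, E) = 35/6
C(222, k(2, -10)) + 42633 = 35/6 + 42633 = 255833/6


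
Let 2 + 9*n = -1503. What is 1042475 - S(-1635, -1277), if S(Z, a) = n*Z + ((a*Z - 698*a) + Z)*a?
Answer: 11409515786/3 ≈ 3.8032e+9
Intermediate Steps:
n = -1505/9 (n = -2/9 + (⅑)*(-1503) = -2/9 - 167 = -1505/9 ≈ -167.22)
S(Z, a) = -1505*Z/9 + a*(Z - 698*a + Z*a) (S(Z, a) = -1505*Z/9 + ((a*Z - 698*a) + Z)*a = -1505*Z/9 + ((Z*a - 698*a) + Z)*a = -1505*Z/9 + ((-698*a + Z*a) + Z)*a = -1505*Z/9 + (Z - 698*a + Z*a)*a = -1505*Z/9 + a*(Z - 698*a + Z*a))
1042475 - S(-1635, -1277) = 1042475 - (-698*(-1277)² - 1505/9*(-1635) - 1635*(-1277) - 1635*(-1277)²) = 1042475 - (-698*1630729 + 820225/3 + 2087895 - 1635*1630729) = 1042475 - (-1138248842 + 820225/3 + 2087895 - 2666241915) = 1042475 - 1*(-11406388361/3) = 1042475 + 11406388361/3 = 11409515786/3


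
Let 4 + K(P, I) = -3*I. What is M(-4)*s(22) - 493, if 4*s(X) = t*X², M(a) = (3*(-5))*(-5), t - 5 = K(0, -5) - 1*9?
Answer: 63032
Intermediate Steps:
K(P, I) = -4 - 3*I
t = 7 (t = 5 + ((-4 - 3*(-5)) - 1*9) = 5 + ((-4 + 15) - 9) = 5 + (11 - 9) = 5 + 2 = 7)
M(a) = 75 (M(a) = -15*(-5) = 75)
s(X) = 7*X²/4 (s(X) = (7*X²)/4 = 7*X²/4)
M(-4)*s(22) - 493 = 75*((7/4)*22²) - 493 = 75*((7/4)*484) - 493 = 75*847 - 493 = 63525 - 493 = 63032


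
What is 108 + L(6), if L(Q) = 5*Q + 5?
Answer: 143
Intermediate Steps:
L(Q) = 5 + 5*Q
108 + L(6) = 108 + (5 + 5*6) = 108 + (5 + 30) = 108 + 35 = 143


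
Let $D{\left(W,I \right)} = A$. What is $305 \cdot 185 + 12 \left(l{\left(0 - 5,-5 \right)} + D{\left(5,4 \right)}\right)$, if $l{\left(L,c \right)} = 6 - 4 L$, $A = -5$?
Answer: $56677$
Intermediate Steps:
$D{\left(W,I \right)} = -5$
$305 \cdot 185 + 12 \left(l{\left(0 - 5,-5 \right)} + D{\left(5,4 \right)}\right) = 305 \cdot 185 + 12 \left(\left(6 - 4 \left(0 - 5\right)\right) - 5\right) = 56425 + 12 \left(\left(6 - -20\right) - 5\right) = 56425 + 12 \left(\left(6 + 20\right) - 5\right) = 56425 + 12 \left(26 - 5\right) = 56425 + 12 \cdot 21 = 56425 + 252 = 56677$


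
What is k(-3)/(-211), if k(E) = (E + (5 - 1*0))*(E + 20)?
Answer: -34/211 ≈ -0.16114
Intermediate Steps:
k(E) = (5 + E)*(20 + E) (k(E) = (E + (5 + 0))*(20 + E) = (E + 5)*(20 + E) = (5 + E)*(20 + E))
k(-3)/(-211) = (100 + (-3)² + 25*(-3))/(-211) = (100 + 9 - 75)*(-1/211) = 34*(-1/211) = -34/211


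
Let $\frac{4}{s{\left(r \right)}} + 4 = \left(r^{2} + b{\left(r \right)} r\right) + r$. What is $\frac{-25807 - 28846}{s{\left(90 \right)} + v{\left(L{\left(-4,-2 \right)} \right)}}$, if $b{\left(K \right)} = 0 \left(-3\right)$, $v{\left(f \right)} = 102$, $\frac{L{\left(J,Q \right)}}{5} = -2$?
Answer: $- \frac{223694729}{417488} \approx -535.81$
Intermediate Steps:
$L{\left(J,Q \right)} = -10$ ($L{\left(J,Q \right)} = 5 \left(-2\right) = -10$)
$b{\left(K \right)} = 0$
$s{\left(r \right)} = \frac{4}{-4 + r + r^{2}}$ ($s{\left(r \right)} = \frac{4}{-4 + \left(\left(r^{2} + 0 r\right) + r\right)} = \frac{4}{-4 + \left(\left(r^{2} + 0\right) + r\right)} = \frac{4}{-4 + \left(r^{2} + r\right)} = \frac{4}{-4 + \left(r + r^{2}\right)} = \frac{4}{-4 + r + r^{2}}$)
$\frac{-25807 - 28846}{s{\left(90 \right)} + v{\left(L{\left(-4,-2 \right)} \right)}} = \frac{-25807 - 28846}{\frac{4}{-4 + 90 + 90^{2}} + 102} = - \frac{54653}{\frac{4}{-4 + 90 + 8100} + 102} = - \frac{54653}{\frac{4}{8186} + 102} = - \frac{54653}{4 \cdot \frac{1}{8186} + 102} = - \frac{54653}{\frac{2}{4093} + 102} = - \frac{54653}{\frac{417488}{4093}} = \left(-54653\right) \frac{4093}{417488} = - \frac{223694729}{417488}$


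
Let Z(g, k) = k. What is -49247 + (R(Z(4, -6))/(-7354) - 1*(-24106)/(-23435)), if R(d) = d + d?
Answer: -4243726864417/86170495 ≈ -49248.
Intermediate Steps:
R(d) = 2*d
-49247 + (R(Z(4, -6))/(-7354) - 1*(-24106)/(-23435)) = -49247 + ((2*(-6))/(-7354) - 1*(-24106)/(-23435)) = -49247 + (-12*(-1/7354) + 24106*(-1/23435)) = -49247 + (6/3677 - 24106/23435) = -49247 - 88497152/86170495 = -4243726864417/86170495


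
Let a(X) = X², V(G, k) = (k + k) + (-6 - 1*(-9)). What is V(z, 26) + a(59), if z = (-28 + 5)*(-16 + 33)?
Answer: 3536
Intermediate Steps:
z = -391 (z = -23*17 = -391)
V(G, k) = 3 + 2*k (V(G, k) = 2*k + (-6 + 9) = 2*k + 3 = 3 + 2*k)
V(z, 26) + a(59) = (3 + 2*26) + 59² = (3 + 52) + 3481 = 55 + 3481 = 3536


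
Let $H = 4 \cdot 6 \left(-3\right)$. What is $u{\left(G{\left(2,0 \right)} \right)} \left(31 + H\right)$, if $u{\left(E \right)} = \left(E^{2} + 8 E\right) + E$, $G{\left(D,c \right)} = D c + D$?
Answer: $-902$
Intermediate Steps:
$G{\left(D,c \right)} = D + D c$
$u{\left(E \right)} = E^{2} + 9 E$
$H = -72$ ($H = 24 \left(-3\right) = -72$)
$u{\left(G{\left(2,0 \right)} \right)} \left(31 + H\right) = 2 \left(1 + 0\right) \left(9 + 2 \left(1 + 0\right)\right) \left(31 - 72\right) = 2 \cdot 1 \left(9 + 2 \cdot 1\right) \left(-41\right) = 2 \left(9 + 2\right) \left(-41\right) = 2 \cdot 11 \left(-41\right) = 22 \left(-41\right) = -902$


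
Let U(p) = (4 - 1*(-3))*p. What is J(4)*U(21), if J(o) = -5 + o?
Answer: -147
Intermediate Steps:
U(p) = 7*p (U(p) = (4 + 3)*p = 7*p)
J(4)*U(21) = (-5 + 4)*(7*21) = -1*147 = -147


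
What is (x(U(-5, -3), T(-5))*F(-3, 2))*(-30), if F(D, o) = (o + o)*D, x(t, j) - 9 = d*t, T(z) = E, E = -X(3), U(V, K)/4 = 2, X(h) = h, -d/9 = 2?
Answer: -48600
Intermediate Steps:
d = -18 (d = -9*2 = -18)
U(V, K) = 8 (U(V, K) = 4*2 = 8)
E = -3 (E = -1*3 = -3)
T(z) = -3
x(t, j) = 9 - 18*t
F(D, o) = 2*D*o (F(D, o) = (2*o)*D = 2*D*o)
(x(U(-5, -3), T(-5))*F(-3, 2))*(-30) = ((9 - 18*8)*(2*(-3)*2))*(-30) = ((9 - 144)*(-12))*(-30) = -135*(-12)*(-30) = 1620*(-30) = -48600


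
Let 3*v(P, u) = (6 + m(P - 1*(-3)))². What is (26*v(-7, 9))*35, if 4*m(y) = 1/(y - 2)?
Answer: 9304295/864 ≈ 10769.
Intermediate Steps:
m(y) = 1/(4*(-2 + y)) (m(y) = 1/(4*(y - 2)) = 1/(4*(-2 + y)))
v(P, u) = (6 + 1/(4*(1 + P)))²/3 (v(P, u) = (6 + 1/(4*(-2 + (P - 1*(-3)))))²/3 = (6 + 1/(4*(-2 + (P + 3))))²/3 = (6 + 1/(4*(-2 + (3 + P))))²/3 = (6 + 1/(4*(1 + P)))²/3)
(26*v(-7, 9))*35 = (26*((25 + 24*(-7))²/(48*(1 - 7)²)))*35 = (26*((1/48)*(25 - 168)²/(-6)²))*35 = (26*((1/48)*(1/36)*(-143)²))*35 = (26*((1/48)*(1/36)*20449))*35 = (26*(20449/1728))*35 = (265837/864)*35 = 9304295/864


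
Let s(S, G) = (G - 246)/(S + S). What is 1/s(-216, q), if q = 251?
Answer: -432/5 ≈ -86.400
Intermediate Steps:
s(S, G) = (-246 + G)/(2*S) (s(S, G) = (-246 + G)/((2*S)) = (-246 + G)*(1/(2*S)) = (-246 + G)/(2*S))
1/s(-216, q) = 1/((½)*(-246 + 251)/(-216)) = 1/((½)*(-1/216)*5) = 1/(-5/432) = -432/5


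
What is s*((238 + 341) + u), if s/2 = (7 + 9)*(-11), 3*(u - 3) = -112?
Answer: -575168/3 ≈ -1.9172e+5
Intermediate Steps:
u = -103/3 (u = 3 + (1/3)*(-112) = 3 - 112/3 = -103/3 ≈ -34.333)
s = -352 (s = 2*((7 + 9)*(-11)) = 2*(16*(-11)) = 2*(-176) = -352)
s*((238 + 341) + u) = -352*((238 + 341) - 103/3) = -352*(579 - 103/3) = -352*1634/3 = -575168/3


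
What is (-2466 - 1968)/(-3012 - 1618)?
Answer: 2217/2315 ≈ 0.95767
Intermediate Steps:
(-2466 - 1968)/(-3012 - 1618) = -4434/(-4630) = -4434*(-1/4630) = 2217/2315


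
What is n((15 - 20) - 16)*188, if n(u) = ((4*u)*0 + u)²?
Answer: 82908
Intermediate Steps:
n(u) = u² (n(u) = (0 + u)² = u²)
n((15 - 20) - 16)*188 = ((15 - 20) - 16)²*188 = (-5 - 16)²*188 = (-21)²*188 = 441*188 = 82908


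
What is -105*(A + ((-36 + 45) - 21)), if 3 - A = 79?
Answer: 9240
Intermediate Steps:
A = -76 (A = 3 - 1*79 = 3 - 79 = -76)
-105*(A + ((-36 + 45) - 21)) = -105*(-76 + ((-36 + 45) - 21)) = -105*(-76 + (9 - 21)) = -105*(-76 - 12) = -105*(-88) = 9240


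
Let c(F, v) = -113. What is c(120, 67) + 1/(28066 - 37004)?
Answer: -1009995/8938 ≈ -113.00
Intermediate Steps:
c(120, 67) + 1/(28066 - 37004) = -113 + 1/(28066 - 37004) = -113 + 1/(-8938) = -113 - 1/8938 = -1009995/8938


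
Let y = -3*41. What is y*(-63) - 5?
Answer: 7744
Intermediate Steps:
y = -123
y*(-63) - 5 = -123*(-63) - 5 = 7749 - 5 = 7744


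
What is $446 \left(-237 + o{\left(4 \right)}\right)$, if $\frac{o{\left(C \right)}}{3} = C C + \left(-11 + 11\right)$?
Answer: $-84294$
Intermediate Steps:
$o{\left(C \right)} = 3 C^{2}$ ($o{\left(C \right)} = 3 \left(C C + \left(-11 + 11\right)\right) = 3 \left(C^{2} + 0\right) = 3 C^{2}$)
$446 \left(-237 + o{\left(4 \right)}\right) = 446 \left(-237 + 3 \cdot 4^{2}\right) = 446 \left(-237 + 3 \cdot 16\right) = 446 \left(-237 + 48\right) = 446 \left(-189\right) = -84294$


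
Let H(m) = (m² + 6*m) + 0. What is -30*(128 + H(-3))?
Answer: -3570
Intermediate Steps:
H(m) = m² + 6*m
-30*(128 + H(-3)) = -30*(128 - 3*(6 - 3)) = -30*(128 - 3*3) = -30*(128 - 9) = -30*119 = -3570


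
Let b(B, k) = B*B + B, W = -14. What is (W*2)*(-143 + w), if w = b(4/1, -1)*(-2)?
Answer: 5124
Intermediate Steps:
b(B, k) = B + B² (b(B, k) = B² + B = B + B²)
w = -40 (w = ((4/1)*(1 + 4/1))*(-2) = ((4*1)*(1 + 4*1))*(-2) = (4*(1 + 4))*(-2) = (4*5)*(-2) = 20*(-2) = -40)
(W*2)*(-143 + w) = (-14*2)*(-143 - 40) = -28*(-183) = 5124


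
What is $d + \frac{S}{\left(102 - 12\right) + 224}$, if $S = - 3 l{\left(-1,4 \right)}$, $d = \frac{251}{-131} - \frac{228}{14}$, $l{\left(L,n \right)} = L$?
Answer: $- \frac{5238223}{287938} \approx -18.192$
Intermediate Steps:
$d = - \frac{16691}{917}$ ($d = 251 \left(- \frac{1}{131}\right) - \frac{114}{7} = - \frac{251}{131} - \frac{114}{7} = - \frac{16691}{917} \approx -18.202$)
$S = 3$ ($S = \left(-3\right) \left(-1\right) = 3$)
$d + \frac{S}{\left(102 - 12\right) + 224} = - \frac{16691}{917} + \frac{1}{\left(102 - 12\right) + 224} \cdot 3 = - \frac{16691}{917} + \frac{1}{90 + 224} \cdot 3 = - \frac{16691}{917} + \frac{1}{314} \cdot 3 = - \frac{16691}{917} + \frac{3}{314} = - \frac{5238223}{287938}$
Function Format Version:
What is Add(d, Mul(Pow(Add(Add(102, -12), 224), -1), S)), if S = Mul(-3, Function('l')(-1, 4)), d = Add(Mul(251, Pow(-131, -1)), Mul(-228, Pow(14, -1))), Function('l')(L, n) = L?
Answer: Rational(-5238223, 287938) ≈ -18.192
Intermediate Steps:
d = Rational(-16691, 917) (d = Add(Mul(251, Rational(-1, 131)), Mul(-228, Rational(1, 14))) = Add(Rational(-251, 131), Rational(-114, 7)) = Rational(-16691, 917) ≈ -18.202)
S = 3 (S = Mul(-3, -1) = 3)
Add(d, Mul(Pow(Add(Add(102, -12), 224), -1), S)) = Add(Rational(-16691, 917), Mul(Pow(Add(Add(102, -12), 224), -1), 3)) = Add(Rational(-16691, 917), Mul(Pow(Add(90, 224), -1), 3)) = Add(Rational(-16691, 917), Mul(Pow(314, -1), 3)) = Add(Rational(-16691, 917), Mul(Rational(1, 314), 3)) = Add(Rational(-16691, 917), Rational(3, 314)) = Rational(-5238223, 287938)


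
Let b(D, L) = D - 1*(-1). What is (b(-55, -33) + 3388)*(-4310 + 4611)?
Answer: 1003534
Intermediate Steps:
b(D, L) = 1 + D (b(D, L) = D + 1 = 1 + D)
(b(-55, -33) + 3388)*(-4310 + 4611) = ((1 - 55) + 3388)*(-4310 + 4611) = (-54 + 3388)*301 = 3334*301 = 1003534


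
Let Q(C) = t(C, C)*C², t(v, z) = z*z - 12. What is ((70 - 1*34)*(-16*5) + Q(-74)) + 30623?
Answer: 29948607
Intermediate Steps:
t(v, z) = -12 + z² (t(v, z) = z² - 12 = -12 + z²)
Q(C) = C²*(-12 + C²) (Q(C) = (-12 + C²)*C² = C²*(-12 + C²))
((70 - 1*34)*(-16*5) + Q(-74)) + 30623 = ((70 - 1*34)*(-16*5) + (-74)²*(-12 + (-74)²)) + 30623 = ((70 - 34)*(-80) + 5476*(-12 + 5476)) + 30623 = (36*(-80) + 5476*5464) + 30623 = (-2880 + 29920864) + 30623 = 29917984 + 30623 = 29948607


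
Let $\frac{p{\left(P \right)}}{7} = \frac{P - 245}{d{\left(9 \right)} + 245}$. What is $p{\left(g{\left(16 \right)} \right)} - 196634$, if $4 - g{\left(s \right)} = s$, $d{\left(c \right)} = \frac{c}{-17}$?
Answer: $- \frac{817241487}{4156} \approx -1.9664 \cdot 10^{5}$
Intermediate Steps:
$d{\left(c \right)} = - \frac{c}{17}$ ($d{\left(c \right)} = c \left(- \frac{1}{17}\right) = - \frac{c}{17}$)
$g{\left(s \right)} = 4 - s$
$p{\left(P \right)} = - \frac{29155}{4156} + \frac{119 P}{4156}$ ($p{\left(P \right)} = 7 \frac{P - 245}{\left(- \frac{1}{17}\right) 9 + 245} = 7 \frac{-245 + P}{- \frac{9}{17} + 245} = 7 \frac{-245 + P}{\frac{4156}{17}} = 7 \left(-245 + P\right) \frac{17}{4156} = 7 \left(- \frac{4165}{4156} + \frac{17 P}{4156}\right) = - \frac{29155}{4156} + \frac{119 P}{4156}$)
$p{\left(g{\left(16 \right)} \right)} - 196634 = \left(- \frac{29155}{4156} + \frac{119 \left(4 - 16\right)}{4156}\right) - 196634 = \left(- \frac{29155}{4156} + \frac{119}{4156} \left(-12\right)\right) - 196634 = \left(- \frac{29155}{4156} - \frac{357}{1039}\right) - 196634 = - \frac{30583}{4156} - 196634 = - \frac{817241487}{4156}$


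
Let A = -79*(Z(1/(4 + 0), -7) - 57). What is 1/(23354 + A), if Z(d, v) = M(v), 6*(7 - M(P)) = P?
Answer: 6/163271 ≈ 3.6749e-5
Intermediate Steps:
M(P) = 7 - P/6
Z(d, v) = 7 - v/6
A = 23147/6 (A = -79*((7 - ⅙*(-7)) - 57) = -79*((7 + 7/6) - 57) = -79*(49/6 - 57) = -79*(-293/6) = 23147/6 ≈ 3857.8)
1/(23354 + A) = 1/(23354 + 23147/6) = 1/(163271/6) = 6/163271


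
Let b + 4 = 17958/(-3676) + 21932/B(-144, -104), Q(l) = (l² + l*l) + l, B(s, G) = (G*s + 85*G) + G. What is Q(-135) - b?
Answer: 50334490077/1385852 ≈ 36320.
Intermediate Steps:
B(s, G) = 86*G + G*s (B(s, G) = (85*G + G*s) + G = 86*G + G*s)
Q(l) = l + 2*l² (Q(l) = (l² + l²) + l = 2*l² + l = l + 2*l²)
b = -7274697/1385852 (b = -4 + (17958/(-3676) + 21932/((-104*(86 - 144)))) = -4 + (17958*(-1/3676) + 21932/((-104*(-58)))) = -4 + (-8979/1838 + 21932/6032) = -4 + (-8979/1838 + 21932*(1/6032)) = -4 + (-8979/1838 + 5483/1508) = -4 - 1731289/1385852 = -7274697/1385852 ≈ -5.2493)
Q(-135) - b = -135*(1 + 2*(-135)) - 1*(-7274697/1385852) = -135*(1 - 270) + 7274697/1385852 = -135*(-269) + 7274697/1385852 = 36315 + 7274697/1385852 = 50334490077/1385852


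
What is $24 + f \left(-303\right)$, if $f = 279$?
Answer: $-84513$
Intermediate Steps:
$24 + f \left(-303\right) = 24 + 279 \left(-303\right) = 24 - 84537 = -84513$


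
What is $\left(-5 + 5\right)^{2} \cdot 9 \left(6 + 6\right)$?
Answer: $0$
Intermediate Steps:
$\left(-5 + 5\right)^{2} \cdot 9 \left(6 + 6\right) = 0^{2} \cdot 9 \cdot 12 = 0 \cdot 9 \cdot 12 = 0 \cdot 12 = 0$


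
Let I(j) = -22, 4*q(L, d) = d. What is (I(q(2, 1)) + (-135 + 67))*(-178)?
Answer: 16020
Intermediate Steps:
q(L, d) = d/4
(I(q(2, 1)) + (-135 + 67))*(-178) = (-22 + (-135 + 67))*(-178) = (-22 - 68)*(-178) = -90*(-178) = 16020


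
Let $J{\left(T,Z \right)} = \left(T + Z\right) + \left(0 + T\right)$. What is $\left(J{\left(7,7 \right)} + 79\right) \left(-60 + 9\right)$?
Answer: $-5100$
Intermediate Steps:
$J{\left(T,Z \right)} = Z + 2 T$ ($J{\left(T,Z \right)} = \left(T + Z\right) + T = Z + 2 T$)
$\left(J{\left(7,7 \right)} + 79\right) \left(-60 + 9\right) = \left(\left(7 + 2 \cdot 7\right) + 79\right) \left(-60 + 9\right) = \left(\left(7 + 14\right) + 79\right) \left(-51\right) = \left(21 + 79\right) \left(-51\right) = 100 \left(-51\right) = -5100$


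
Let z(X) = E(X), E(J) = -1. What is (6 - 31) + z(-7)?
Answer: -26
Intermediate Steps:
z(X) = -1
(6 - 31) + z(-7) = (6 - 31) - 1 = -25 - 1 = -26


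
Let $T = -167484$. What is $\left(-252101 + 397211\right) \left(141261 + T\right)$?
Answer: $-3805219530$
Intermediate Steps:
$\left(-252101 + 397211\right) \left(141261 + T\right) = \left(-252101 + 397211\right) \left(141261 - 167484\right) = 145110 \left(-26223\right) = -3805219530$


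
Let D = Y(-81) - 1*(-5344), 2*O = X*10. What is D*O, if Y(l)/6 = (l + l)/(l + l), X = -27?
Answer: -722250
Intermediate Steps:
Y(l) = 6 (Y(l) = 6*((l + l)/(l + l)) = 6*((2*l)/((2*l))) = 6*((2*l)*(1/(2*l))) = 6*1 = 6)
O = -135 (O = (-27*10)/2 = (½)*(-270) = -135)
D = 5350 (D = 6 - 1*(-5344) = 6 + 5344 = 5350)
D*O = 5350*(-135) = -722250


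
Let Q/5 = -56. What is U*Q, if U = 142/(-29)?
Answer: 39760/29 ≈ 1371.0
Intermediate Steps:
Q = -280 (Q = 5*(-56) = -280)
U = -142/29 (U = 142*(-1/29) = -142/29 ≈ -4.8966)
U*Q = -142/29*(-280) = 39760/29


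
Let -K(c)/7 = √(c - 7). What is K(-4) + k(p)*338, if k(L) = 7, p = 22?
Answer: 2366 - 7*I*√11 ≈ 2366.0 - 23.216*I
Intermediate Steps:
K(c) = -7*√(-7 + c) (K(c) = -7*√(c - 7) = -7*√(-7 + c))
K(-4) + k(p)*338 = -7*√(-7 - 4) + 7*338 = -7*I*√11 + 2366 = 2366 - 7*I*√11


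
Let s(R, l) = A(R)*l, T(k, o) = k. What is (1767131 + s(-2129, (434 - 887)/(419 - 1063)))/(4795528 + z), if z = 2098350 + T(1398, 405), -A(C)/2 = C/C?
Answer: 569015729/2220278872 ≈ 0.25628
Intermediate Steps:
A(C) = -2 (A(C) = -2*C/C = -2*1 = -2)
z = 2099748 (z = 2098350 + 1398 = 2099748)
s(R, l) = -2*l
(1767131 + s(-2129, (434 - 887)/(419 - 1063)))/(4795528 + z) = (1767131 - 2*(434 - 887)/(419 - 1063))/(4795528 + 2099748) = (1767131 - (-906)/(-644))/6895276 = (1767131 - (-906)*(-1)/644)*(1/6895276) = (1767131 - 2*453/644)*(1/6895276) = (1767131 - 453/322)*(1/6895276) = (569015729/322)*(1/6895276) = 569015729/2220278872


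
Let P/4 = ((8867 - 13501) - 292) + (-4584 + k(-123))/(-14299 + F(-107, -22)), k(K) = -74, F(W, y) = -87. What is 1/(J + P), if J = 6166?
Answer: -7193/97369518 ≈ -7.3873e-5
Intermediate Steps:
P = -141721556/7193 (P = 4*(((8867 - 13501) - 292) + (-4584 - 74)/(-14299 - 87)) = 4*((-4634 - 292) - 4658/(-14386)) = 4*(-4926 - 4658*(-1/14386)) = 4*(-4926 + 2329/7193) = 4*(-35430389/7193) = -141721556/7193 ≈ -19703.)
1/(J + P) = 1/(6166 - 141721556/7193) = 1/(-97369518/7193) = -7193/97369518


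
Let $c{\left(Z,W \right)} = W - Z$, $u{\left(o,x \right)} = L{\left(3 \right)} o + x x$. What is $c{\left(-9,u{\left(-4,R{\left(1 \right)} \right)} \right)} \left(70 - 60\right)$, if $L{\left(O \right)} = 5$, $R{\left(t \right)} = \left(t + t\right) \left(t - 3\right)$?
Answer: $50$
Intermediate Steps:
$R{\left(t \right)} = 2 t \left(-3 + t\right)$
$u{\left(o,x \right)} = x^{2} + 5 o$ ($u{\left(o,x \right)} = 5 o + x x = 5 o + x^{2} = x^{2} + 5 o$)
$c{\left(-9,u{\left(-4,R{\left(1 \right)} \right)} \right)} \left(70 - 60\right) = \left(\left(\left(2 \cdot 1 \left(-3 + 1\right)\right)^{2} + 5 \left(-4\right)\right) - -9\right) \left(70 - 60\right) = \left(\left(\left(2 \cdot 1 \left(-2\right)\right)^{2} - 20\right) + 9\right) 10 = \left(\left(\left(-4\right)^{2} - 20\right) + 9\right) 10 = \left(\left(16 - 20\right) + 9\right) 10 = \left(-4 + 9\right) 10 = 5 \cdot 10 = 50$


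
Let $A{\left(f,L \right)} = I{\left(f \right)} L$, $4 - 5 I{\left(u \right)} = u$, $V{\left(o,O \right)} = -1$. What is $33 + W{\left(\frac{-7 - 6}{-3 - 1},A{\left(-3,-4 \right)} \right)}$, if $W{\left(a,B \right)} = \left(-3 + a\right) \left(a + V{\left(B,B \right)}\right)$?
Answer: $\frac{537}{16} \approx 33.563$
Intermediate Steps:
$I{\left(u \right)} = \frac{4}{5} - \frac{u}{5}$
$A{\left(f,L \right)} = L \left(\frac{4}{5} - \frac{f}{5}\right)$ ($A{\left(f,L \right)} = \left(\frac{4}{5} - \frac{f}{5}\right) L = L \left(\frac{4}{5} - \frac{f}{5}\right)$)
$W{\left(a,B \right)} = \left(-1 + a\right) \left(-3 + a\right)$ ($W{\left(a,B \right)} = \left(-3 + a\right) \left(a - 1\right) = \left(-3 + a\right) \left(-1 + a\right) = \left(-1 + a\right) \left(-3 + a\right)$)
$33 + W{\left(\frac{-7 - 6}{-3 - 1},A{\left(-3,-4 \right)} \right)} = 33 + \left(3 + \left(\frac{-7 - 6}{-3 - 1}\right)^{2} - 4 \frac{-7 - 6}{-3 - 1}\right) = 33 + \left(3 + \left(- \frac{13}{-4}\right)^{2} - 4 \left(- \frac{13}{-4}\right)\right) = 33 + \left(3 + \left(\left(-13\right) \left(- \frac{1}{4}\right)\right)^{2} - 4 \left(\left(-13\right) \left(- \frac{1}{4}\right)\right)\right) = 33 + \left(3 + \left(\frac{13}{4}\right)^{2} - 13\right) = 33 + \left(3 + \frac{169}{16} - 13\right) = 33 + \frac{9}{16} = \frac{537}{16}$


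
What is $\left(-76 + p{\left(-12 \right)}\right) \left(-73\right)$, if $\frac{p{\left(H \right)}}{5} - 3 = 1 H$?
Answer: $8833$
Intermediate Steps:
$p{\left(H \right)} = 15 + 5 H$ ($p{\left(H \right)} = 15 + 5 \cdot 1 H = 15 + 5 H$)
$\left(-76 + p{\left(-12 \right)}\right) \left(-73\right) = \left(-76 + \left(15 + 5 \left(-12\right)\right)\right) \left(-73\right) = \left(-76 + \left(15 - 60\right)\right) \left(-73\right) = \left(-76 - 45\right) \left(-73\right) = \left(-121\right) \left(-73\right) = 8833$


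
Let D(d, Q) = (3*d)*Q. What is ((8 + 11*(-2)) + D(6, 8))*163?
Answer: 21190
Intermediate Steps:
D(d, Q) = 3*Q*d
((8 + 11*(-2)) + D(6, 8))*163 = ((8 + 11*(-2)) + 3*8*6)*163 = ((8 - 22) + 144)*163 = (-14 + 144)*163 = 130*163 = 21190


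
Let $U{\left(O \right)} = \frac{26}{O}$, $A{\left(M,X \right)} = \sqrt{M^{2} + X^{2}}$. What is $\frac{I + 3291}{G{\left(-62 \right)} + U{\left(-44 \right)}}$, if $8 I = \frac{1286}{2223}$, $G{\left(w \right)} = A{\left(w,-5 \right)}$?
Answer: $\frac{321906365}{640370034} + \frac{3540970015 \sqrt{3869}}{4162405221} \approx 53.417$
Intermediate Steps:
$G{\left(w \right)} = \sqrt{25 + w^{2}}$ ($G{\left(w \right)} = \sqrt{w^{2} + \left(-5\right)^{2}} = \sqrt{w^{2} + 25} = \sqrt{25 + w^{2}}$)
$I = \frac{643}{8892}$ ($I = \frac{1286 \cdot \frac{1}{2223}}{8} = \frac{1}{8} \cdot \frac{1286}{2223} = \frac{643}{8892} \approx 0.072312$)
$\frac{I + 3291}{G{\left(-62 \right)} + U{\left(-44 \right)}} = \frac{\frac{643}{8892} + 3291}{\sqrt{25 + \left(-62\right)^{2}} + \frac{26}{-44}} = \frac{29264215}{8892 \left(\sqrt{25 + 3844} + 26 \left(- \frac{1}{44}\right)\right)} = \frac{29264215}{8892 \left(\sqrt{3869} - \frac{13}{22}\right)} = \frac{29264215}{8892 \left(- \frac{13}{22} + \sqrt{3869}\right)}$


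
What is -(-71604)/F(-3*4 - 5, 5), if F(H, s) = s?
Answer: 71604/5 ≈ 14321.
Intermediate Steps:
-(-71604)/F(-3*4 - 5, 5) = -(-71604)/5 = -1053*(-68/5) = 71604/5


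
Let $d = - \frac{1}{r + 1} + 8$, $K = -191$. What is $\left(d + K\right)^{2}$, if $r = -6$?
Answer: $\frac{835396}{25} \approx 33416.0$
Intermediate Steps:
$d = \frac{41}{5}$ ($d = - \frac{1}{-6 + 1} + 8 = - \frac{1}{-5} + 8 = \left(-1\right) \left(- \frac{1}{5}\right) + 8 = \frac{1}{5} + 8 = \frac{41}{5} \approx 8.2$)
$\left(d + K\right)^{2} = \left(\frac{41}{5} - 191\right)^{2} = \left(- \frac{914}{5}\right)^{2} = \frac{835396}{25}$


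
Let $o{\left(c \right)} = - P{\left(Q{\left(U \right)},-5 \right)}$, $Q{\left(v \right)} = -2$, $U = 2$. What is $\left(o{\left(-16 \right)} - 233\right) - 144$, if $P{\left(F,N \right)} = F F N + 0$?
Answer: $-357$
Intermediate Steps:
$P{\left(F,N \right)} = N F^{2}$ ($P{\left(F,N \right)} = F^{2} N + 0 = N F^{2} + 0 = N F^{2}$)
$o{\left(c \right)} = 20$ ($o{\left(c \right)} = - \left(-5\right) \left(-2\right)^{2} = - \left(-5\right) 4 = \left(-1\right) \left(-20\right) = 20$)
$\left(o{\left(-16 \right)} - 233\right) - 144 = \left(20 - 233\right) - 144 = -213 - 144 = -357$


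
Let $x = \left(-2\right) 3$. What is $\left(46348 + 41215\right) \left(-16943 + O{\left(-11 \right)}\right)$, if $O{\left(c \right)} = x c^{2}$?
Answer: $-1547150647$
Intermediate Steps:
$x = -6$
$O{\left(c \right)} = - 6 c^{2}$
$\left(46348 + 41215\right) \left(-16943 + O{\left(-11 \right)}\right) = \left(46348 + 41215\right) \left(-16943 - 6 \left(-11\right)^{2}\right) = 87563 \left(-16943 - 726\right) = 87563 \left(-17669\right) = -1547150647$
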